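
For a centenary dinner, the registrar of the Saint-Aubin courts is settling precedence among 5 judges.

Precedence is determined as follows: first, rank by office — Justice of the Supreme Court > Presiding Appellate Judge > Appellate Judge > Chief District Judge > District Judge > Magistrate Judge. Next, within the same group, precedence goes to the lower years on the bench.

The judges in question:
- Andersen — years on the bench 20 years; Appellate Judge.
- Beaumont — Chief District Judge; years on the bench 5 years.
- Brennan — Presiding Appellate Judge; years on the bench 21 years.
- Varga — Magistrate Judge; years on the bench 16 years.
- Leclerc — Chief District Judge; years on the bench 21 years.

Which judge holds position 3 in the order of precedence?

By office: Brennan (Presiding Appellate Judge); then Andersen (Appellate Judge); then Beaumont and Leclerc (Chief District Judge); then Varga (Magistrate Judge).
Among Beaumont and Leclerc, by years on the bench (lower first): Beaumont (5 years) before Leclerc (21 years).
Order: Brennan, Andersen, Beaumont, Leclerc, Varga.

Beaumont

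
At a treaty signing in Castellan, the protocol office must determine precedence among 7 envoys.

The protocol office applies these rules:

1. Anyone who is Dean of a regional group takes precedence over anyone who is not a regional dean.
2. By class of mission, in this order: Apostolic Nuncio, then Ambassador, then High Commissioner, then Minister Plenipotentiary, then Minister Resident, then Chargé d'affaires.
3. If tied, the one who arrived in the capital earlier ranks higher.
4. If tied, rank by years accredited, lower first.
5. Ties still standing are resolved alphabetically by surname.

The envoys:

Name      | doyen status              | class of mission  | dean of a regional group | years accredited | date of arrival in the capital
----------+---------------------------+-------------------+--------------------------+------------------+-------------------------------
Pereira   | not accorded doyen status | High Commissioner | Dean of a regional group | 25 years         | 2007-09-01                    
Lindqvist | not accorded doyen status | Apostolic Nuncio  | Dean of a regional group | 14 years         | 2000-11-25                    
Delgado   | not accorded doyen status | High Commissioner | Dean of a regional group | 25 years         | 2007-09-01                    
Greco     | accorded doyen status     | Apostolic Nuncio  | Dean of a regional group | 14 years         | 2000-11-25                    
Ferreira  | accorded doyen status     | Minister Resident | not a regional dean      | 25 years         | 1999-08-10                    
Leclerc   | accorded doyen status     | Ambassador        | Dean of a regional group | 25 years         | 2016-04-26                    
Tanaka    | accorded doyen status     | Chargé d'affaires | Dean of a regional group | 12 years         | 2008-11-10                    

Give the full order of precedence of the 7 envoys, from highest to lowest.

By the first rule: Greco, Lindqvist, Leclerc, Delgado, Pereira and Tanaka (each Dean of a regional group); then Ferreira (not a regional dean).
Among Greco, Lindqvist, Leclerc, Delgado, Pereira and Tanaka, by class of mission: Greco and Lindqvist (Apostolic Nuncio) before Leclerc (Ambassador) before Delgado and Pereira (High Commissioner) before Tanaka (Chargé d'affaires).
Greco and Lindqvist both have date of arrival in the capital 2000-11-25, so the next rule applies.
Greco and Lindqvist both have years accredited 14 years, so the next rule applies.
Among Greco and Lindqvist, alphabetically by surname: Greco before Lindqvist.
Delgado and Pereira both have date of arrival in the capital 2007-09-01, so the next rule applies.
Delgado and Pereira both have years accredited 25 years, so the next rule applies.
Among Delgado and Pereira, alphabetically by surname: Delgado before Pereira.
Full order: Greco, Lindqvist, Leclerc, Delgado, Pereira, Tanaka, Ferreira.

Greco, Lindqvist, Leclerc, Delgado, Pereira, Tanaka, Ferreira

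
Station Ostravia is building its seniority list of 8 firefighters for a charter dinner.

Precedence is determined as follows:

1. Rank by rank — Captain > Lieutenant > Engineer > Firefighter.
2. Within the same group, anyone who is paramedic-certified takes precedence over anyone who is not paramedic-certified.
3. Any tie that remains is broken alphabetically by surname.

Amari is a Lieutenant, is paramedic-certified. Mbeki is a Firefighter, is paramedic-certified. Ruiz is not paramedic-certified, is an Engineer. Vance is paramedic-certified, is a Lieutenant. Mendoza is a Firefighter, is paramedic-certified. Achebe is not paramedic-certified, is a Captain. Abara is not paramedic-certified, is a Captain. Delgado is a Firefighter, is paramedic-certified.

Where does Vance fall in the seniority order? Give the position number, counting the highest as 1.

4

By rank: Abara and Achebe (Captain); then Amari and Vance (Lieutenant); then Ruiz (Engineer); then Delgado, Mbeki and Mendoza (Firefighter).
Abara and Achebe are each not paramedic-certified, so the next rule applies.
Among Abara and Achebe, alphabetically by surname: Abara before Achebe.
Amari and Vance are each paramedic-certified, so the next rule applies.
Among Amari and Vance, alphabetically by surname: Amari before Vance.
Delgado, Mbeki and Mendoza are each paramedic-certified, so the next rule applies.
Among Delgado, Mbeki and Mendoza, alphabetically by surname: Delgado before Mbeki before Mendoza.
Order: Abara, Achebe, Amari, Vance, Ruiz, Delgado, Mbeki, Mendoza. So position 4.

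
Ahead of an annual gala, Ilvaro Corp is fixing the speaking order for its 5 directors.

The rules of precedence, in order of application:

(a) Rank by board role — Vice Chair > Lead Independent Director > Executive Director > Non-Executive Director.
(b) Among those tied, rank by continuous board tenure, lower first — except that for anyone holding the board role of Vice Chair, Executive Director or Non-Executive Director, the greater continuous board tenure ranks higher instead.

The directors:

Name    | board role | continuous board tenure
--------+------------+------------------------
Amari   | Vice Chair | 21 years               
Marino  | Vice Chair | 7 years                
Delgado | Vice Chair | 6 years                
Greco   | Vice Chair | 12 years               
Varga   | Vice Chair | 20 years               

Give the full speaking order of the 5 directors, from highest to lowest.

By board role: Amari, Varga, Greco, Marino and Delgado (Vice Chair).
Among Amari, Varga, Greco, Marino and Delgado, by continuous board tenure (higher first) (reversed rule for this group): Amari (21 years) before Varga (20 years) before Greco (12 years) before Marino (7 years) before Delgado (6 years).
Full order: Amari, Varga, Greco, Marino, Delgado.

Amari, Varga, Greco, Marino, Delgado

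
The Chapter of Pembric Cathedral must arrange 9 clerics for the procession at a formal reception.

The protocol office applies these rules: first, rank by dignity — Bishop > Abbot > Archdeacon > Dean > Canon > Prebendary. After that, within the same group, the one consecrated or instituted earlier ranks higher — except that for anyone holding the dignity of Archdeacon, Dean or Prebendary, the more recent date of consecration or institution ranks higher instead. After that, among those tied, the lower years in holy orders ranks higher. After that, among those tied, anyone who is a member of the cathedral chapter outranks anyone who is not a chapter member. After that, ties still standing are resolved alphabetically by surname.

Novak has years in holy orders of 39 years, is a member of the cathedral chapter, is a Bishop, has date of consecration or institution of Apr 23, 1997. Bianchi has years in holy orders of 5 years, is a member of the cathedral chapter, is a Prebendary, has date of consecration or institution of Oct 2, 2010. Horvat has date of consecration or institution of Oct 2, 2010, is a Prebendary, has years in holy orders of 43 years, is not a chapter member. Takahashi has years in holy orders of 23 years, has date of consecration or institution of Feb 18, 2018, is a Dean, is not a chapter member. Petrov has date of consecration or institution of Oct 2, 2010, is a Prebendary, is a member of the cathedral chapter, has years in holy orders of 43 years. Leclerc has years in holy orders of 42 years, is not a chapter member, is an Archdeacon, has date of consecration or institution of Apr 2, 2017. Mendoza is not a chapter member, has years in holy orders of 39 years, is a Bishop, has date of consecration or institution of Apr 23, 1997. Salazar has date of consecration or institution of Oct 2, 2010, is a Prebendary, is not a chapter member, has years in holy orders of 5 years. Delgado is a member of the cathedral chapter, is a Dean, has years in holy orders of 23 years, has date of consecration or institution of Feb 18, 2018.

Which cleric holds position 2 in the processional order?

By dignity: Novak and Mendoza (Bishop); then Leclerc (Archdeacon); then Delgado and Takahashi (Dean); then Bianchi, Salazar, Petrov and Horvat (Prebendary).
Novak and Mendoza both have date of consecration or institution Apr 23, 1997, so the next rule applies.
Novak and Mendoza both have years in holy orders 39 years, so the next rule applies.
Among Novak and Mendoza, a member of the cathedral chapter before not a chapter member: Novak (a member of the cathedral chapter) before Mendoza (not a chapter member).
Delgado and Takahashi both have date of consecration or institution Feb 18, 2018, so the next rule applies.
Delgado and Takahashi both have years in holy orders 23 years, so the next rule applies.
Among Delgado and Takahashi, a member of the cathedral chapter before not a chapter member: Delgado (a member of the cathedral chapter) before Takahashi (not a chapter member).
Bianchi, Salazar, Petrov and Horvat all have date of consecration or institution Oct 2, 2010, so the next rule applies.
Among Bianchi, Salazar, Petrov and Horvat, by years in holy orders (lower first): Bianchi and Salazar (5 years) before Petrov and Horvat (43 years).
Among Bianchi and Salazar, a member of the cathedral chapter before not a chapter member: Bianchi (a member of the cathedral chapter) before Salazar (not a chapter member).
Among Petrov and Horvat, a member of the cathedral chapter before not a chapter member: Petrov (a member of the cathedral chapter) before Horvat (not a chapter member).
Order: Novak, Mendoza, Leclerc, Delgado, Takahashi, Bianchi, Salazar, Petrov, Horvat.

Mendoza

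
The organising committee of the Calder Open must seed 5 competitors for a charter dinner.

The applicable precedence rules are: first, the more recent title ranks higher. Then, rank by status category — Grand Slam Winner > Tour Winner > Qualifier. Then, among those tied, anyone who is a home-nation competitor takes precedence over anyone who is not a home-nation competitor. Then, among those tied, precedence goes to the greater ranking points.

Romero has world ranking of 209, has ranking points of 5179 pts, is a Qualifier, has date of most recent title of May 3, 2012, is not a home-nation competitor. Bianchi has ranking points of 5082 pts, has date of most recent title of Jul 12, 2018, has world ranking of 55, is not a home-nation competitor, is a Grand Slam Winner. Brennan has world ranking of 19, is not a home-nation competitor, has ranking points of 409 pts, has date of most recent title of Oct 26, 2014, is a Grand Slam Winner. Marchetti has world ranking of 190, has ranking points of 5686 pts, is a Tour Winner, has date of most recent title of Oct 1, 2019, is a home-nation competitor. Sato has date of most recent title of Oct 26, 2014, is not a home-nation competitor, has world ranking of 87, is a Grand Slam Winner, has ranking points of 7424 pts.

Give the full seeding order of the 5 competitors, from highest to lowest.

Marchetti, Bianchi, Sato, Brennan, Romero

By date of most recent title (later first): Marchetti (Oct 1, 2019); then Bianchi (Jul 12, 2018); then Sato and Brennan (both Oct 26, 2014); then Romero (May 3, 2012).
Sato and Brennan are each Grand Slam Winner, so the next rule applies.
Sato and Brennan are each not a home-nation competitor, so the next rule applies.
Among Sato and Brennan, by ranking points (higher first): Sato (7424 pts) before Brennan (409 pts).
Full order: Marchetti, Bianchi, Sato, Brennan, Romero.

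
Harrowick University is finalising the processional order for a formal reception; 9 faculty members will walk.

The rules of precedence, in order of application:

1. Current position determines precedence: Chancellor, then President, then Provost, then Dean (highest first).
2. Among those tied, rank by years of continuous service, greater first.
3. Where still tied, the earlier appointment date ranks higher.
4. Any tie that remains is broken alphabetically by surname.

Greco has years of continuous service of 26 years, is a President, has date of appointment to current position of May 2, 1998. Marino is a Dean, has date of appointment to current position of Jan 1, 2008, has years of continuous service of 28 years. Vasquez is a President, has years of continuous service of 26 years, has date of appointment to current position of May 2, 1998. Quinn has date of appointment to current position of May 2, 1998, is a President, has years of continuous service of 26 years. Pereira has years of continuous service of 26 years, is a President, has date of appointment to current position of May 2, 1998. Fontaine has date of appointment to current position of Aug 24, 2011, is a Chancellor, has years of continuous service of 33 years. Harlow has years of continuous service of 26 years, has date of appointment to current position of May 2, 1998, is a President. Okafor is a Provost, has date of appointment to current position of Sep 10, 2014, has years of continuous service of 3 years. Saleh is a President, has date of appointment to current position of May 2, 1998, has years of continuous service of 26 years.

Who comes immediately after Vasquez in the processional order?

By current position: Fontaine (Chancellor); then Greco, Harlow, Pereira, Quinn, Saleh and Vasquez (President); then Okafor (Provost); then Marino (Dean).
Greco, Harlow, Pereira, Quinn, Saleh and Vasquez all have years of continuous service 26 years, so the next rule applies.
Greco, Harlow, Pereira, Quinn, Saleh and Vasquez all have date of appointment to current position May 2, 1998, so the next rule applies.
Among Greco, Harlow, Pereira, Quinn, Saleh and Vasquez, alphabetically by surname: Greco before Harlow before Pereira before Quinn before Saleh before Vasquez.
Order: Fontaine, Greco, Harlow, Pereira, Quinn, Saleh, Vasquez, Okafor, Marino.

Okafor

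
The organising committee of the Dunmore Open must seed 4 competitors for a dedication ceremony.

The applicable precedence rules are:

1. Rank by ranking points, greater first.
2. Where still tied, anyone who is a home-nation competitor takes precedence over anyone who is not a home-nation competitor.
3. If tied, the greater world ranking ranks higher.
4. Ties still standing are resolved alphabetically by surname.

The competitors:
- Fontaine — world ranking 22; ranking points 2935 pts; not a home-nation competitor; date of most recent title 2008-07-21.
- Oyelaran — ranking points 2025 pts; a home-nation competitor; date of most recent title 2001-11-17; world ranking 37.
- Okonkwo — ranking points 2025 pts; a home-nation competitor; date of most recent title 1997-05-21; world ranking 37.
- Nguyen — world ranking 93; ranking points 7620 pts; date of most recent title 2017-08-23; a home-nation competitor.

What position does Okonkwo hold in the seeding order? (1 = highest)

3

By ranking points (higher first): Nguyen (7620 pts); then Fontaine (2935 pts); then Okonkwo and Oyelaran (both 2025 pts).
Okonkwo and Oyelaran are each a home-nation competitor, so the next rule applies.
Okonkwo and Oyelaran both have world ranking 37, so the next rule applies.
Among Okonkwo and Oyelaran, alphabetically by surname: Okonkwo before Oyelaran.
Order: Nguyen, Fontaine, Okonkwo, Oyelaran. So position 3.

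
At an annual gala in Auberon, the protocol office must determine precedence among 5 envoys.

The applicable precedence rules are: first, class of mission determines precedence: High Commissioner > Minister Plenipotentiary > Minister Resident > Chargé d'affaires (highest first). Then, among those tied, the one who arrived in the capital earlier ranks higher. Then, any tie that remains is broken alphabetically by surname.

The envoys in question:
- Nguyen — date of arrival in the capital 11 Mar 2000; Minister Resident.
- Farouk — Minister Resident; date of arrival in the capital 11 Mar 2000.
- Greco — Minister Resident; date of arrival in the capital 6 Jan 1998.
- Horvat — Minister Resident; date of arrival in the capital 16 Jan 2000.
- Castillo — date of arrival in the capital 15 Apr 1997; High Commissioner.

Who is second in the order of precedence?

By class of mission: Castillo (High Commissioner); then Greco, Horvat, Farouk and Nguyen (Minister Resident).
Among Greco, Horvat, Farouk and Nguyen, by date of arrival in the capital (earlier first): Greco (6 Jan 1998) before Horvat (16 Jan 2000) before Farouk and Nguyen (11 Mar 2000).
Among Farouk and Nguyen, alphabetically by surname: Farouk before Nguyen.
Order: Castillo, Greco, Horvat, Farouk, Nguyen.

Greco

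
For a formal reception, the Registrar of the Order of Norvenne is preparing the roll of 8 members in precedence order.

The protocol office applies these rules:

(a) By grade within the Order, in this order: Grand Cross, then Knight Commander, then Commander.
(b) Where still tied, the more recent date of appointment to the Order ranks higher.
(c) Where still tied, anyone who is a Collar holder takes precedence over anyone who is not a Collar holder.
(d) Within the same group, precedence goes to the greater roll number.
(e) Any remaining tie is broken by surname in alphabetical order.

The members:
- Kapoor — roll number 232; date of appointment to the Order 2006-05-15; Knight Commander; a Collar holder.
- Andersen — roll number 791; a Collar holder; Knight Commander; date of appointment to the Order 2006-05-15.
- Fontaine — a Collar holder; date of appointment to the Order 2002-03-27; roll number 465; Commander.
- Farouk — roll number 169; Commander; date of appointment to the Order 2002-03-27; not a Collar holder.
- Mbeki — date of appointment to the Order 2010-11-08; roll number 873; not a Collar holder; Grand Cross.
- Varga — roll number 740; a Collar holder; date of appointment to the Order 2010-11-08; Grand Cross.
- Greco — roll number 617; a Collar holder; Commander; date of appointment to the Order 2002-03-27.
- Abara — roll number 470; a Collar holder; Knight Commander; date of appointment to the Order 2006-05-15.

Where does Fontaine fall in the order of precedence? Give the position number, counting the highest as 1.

7

By grade within the Order: Varga and Mbeki (Grand Cross); then Andersen, Abara and Kapoor (Knight Commander); then Greco, Fontaine and Farouk (Commander).
Varga and Mbeki both have date of appointment to the Order 2010-11-08, so the next rule applies.
Among Varga and Mbeki, a Collar holder before not a Collar holder: Varga (a Collar holder) before Mbeki (not a Collar holder).
Andersen, Abara and Kapoor all have date of appointment to the Order 2006-05-15, so the next rule applies.
Andersen, Abara and Kapoor are each a Collar holder, so the next rule applies.
Among Andersen, Abara and Kapoor, by roll number (higher first): Andersen (791) before Abara (470) before Kapoor (232).
Greco, Fontaine and Farouk all have date of appointment to the Order 2002-03-27, so the next rule applies.
Among Greco, Fontaine and Farouk, a Collar holder before not a Collar holder: Greco and Fontaine (a Collar holder) before Farouk (not a Collar holder).
Among Greco and Fontaine, by roll number (higher first): Greco (617) before Fontaine (465).
Order: Varga, Mbeki, Andersen, Abara, Kapoor, Greco, Fontaine, Farouk. So position 7.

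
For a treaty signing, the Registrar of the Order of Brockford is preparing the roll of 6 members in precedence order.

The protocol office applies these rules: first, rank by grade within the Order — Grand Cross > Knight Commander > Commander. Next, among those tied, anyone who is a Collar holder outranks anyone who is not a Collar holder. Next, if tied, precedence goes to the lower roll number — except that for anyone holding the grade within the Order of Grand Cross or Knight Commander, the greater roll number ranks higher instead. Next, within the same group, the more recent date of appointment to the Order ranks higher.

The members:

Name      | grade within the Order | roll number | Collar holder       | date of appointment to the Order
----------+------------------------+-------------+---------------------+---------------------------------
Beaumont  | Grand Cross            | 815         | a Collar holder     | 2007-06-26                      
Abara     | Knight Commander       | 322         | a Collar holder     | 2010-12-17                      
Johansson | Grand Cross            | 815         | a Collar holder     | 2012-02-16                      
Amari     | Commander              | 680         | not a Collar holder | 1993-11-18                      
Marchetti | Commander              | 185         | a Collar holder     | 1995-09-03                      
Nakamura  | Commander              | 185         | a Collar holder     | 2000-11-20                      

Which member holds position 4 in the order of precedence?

Nakamura

By grade within the Order: Johansson and Beaumont (Grand Cross); then Abara (Knight Commander); then Nakamura, Marchetti and Amari (Commander).
Johansson and Beaumont are each a Collar holder, so the next rule applies.
Johansson and Beaumont both have roll number 815, so the next rule applies.
Among Johansson and Beaumont, by date of appointment to the Order (later first): Johansson (2012-02-16) before Beaumont (2007-06-26).
Among Nakamura, Marchetti and Amari, a Collar holder before not a Collar holder: Nakamura and Marchetti (a Collar holder) before Amari (not a Collar holder).
Nakamura and Marchetti both have roll number 185, so the next rule applies.
Among Nakamura and Marchetti, by date of appointment to the Order (later first): Nakamura (2000-11-20) before Marchetti (1995-09-03).
Order: Johansson, Beaumont, Abara, Nakamura, Marchetti, Amari.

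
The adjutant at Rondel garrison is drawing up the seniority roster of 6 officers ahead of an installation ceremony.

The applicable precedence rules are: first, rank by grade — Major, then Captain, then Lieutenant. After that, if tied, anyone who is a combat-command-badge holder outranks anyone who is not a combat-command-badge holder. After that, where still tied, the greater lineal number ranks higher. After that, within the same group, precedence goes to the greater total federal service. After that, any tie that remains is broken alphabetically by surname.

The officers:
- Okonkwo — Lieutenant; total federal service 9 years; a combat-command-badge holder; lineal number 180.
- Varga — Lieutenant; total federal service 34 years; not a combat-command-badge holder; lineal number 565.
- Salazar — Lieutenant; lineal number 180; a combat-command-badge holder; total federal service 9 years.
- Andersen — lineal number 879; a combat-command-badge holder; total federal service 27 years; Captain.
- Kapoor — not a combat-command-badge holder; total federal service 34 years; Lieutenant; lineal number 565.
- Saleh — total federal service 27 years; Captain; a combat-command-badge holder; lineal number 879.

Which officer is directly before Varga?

By grade: Andersen and Saleh (Captain); then Okonkwo, Salazar, Kapoor and Varga (Lieutenant).
Andersen and Saleh are each a combat-command-badge holder, so the next rule applies.
Andersen and Saleh both have lineal number 879, so the next rule applies.
Andersen and Saleh both have total federal service 27 years, so the next rule applies.
Among Andersen and Saleh, alphabetically by surname: Andersen before Saleh.
Among Okonkwo, Salazar, Kapoor and Varga, a combat-command-badge holder before not a combat-command-badge holder: Okonkwo and Salazar (a combat-command-badge holder) before Kapoor and Varga (not a combat-command-badge holder).
Okonkwo and Salazar both have lineal number 180, so the next rule applies.
Okonkwo and Salazar both have total federal service 9 years, so the next rule applies.
Among Okonkwo and Salazar, alphabetically by surname: Okonkwo before Salazar.
Kapoor and Varga both have lineal number 565, so the next rule applies.
Kapoor and Varga both have total federal service 34 years, so the next rule applies.
Among Kapoor and Varga, alphabetically by surname: Kapoor before Varga.
Order: Andersen, Saleh, Okonkwo, Salazar, Kapoor, Varga.

Kapoor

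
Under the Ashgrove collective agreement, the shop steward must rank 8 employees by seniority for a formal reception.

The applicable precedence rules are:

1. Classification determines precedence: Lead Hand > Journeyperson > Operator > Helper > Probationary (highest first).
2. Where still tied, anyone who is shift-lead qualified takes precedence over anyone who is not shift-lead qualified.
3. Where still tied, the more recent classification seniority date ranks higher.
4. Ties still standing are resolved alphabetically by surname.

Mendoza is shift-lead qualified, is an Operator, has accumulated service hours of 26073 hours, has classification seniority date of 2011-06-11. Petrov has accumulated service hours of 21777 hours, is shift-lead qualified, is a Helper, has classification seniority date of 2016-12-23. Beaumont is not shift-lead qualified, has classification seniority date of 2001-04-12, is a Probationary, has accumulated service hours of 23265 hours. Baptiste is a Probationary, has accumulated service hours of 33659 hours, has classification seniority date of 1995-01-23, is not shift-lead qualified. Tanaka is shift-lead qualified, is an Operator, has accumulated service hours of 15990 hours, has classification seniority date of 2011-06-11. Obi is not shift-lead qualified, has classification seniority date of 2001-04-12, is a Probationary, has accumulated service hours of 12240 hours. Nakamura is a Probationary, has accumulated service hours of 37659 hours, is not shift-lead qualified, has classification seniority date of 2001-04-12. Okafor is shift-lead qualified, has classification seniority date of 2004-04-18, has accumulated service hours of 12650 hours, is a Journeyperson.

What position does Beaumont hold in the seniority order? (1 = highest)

5

By classification: Okafor (Journeyperson); then Mendoza and Tanaka (Operator); then Petrov (Helper); then Beaumont, Nakamura, Obi and Baptiste (Probationary).
Mendoza and Tanaka are each shift-lead qualified, so the next rule applies.
Mendoza and Tanaka both have classification seniority date 2011-06-11, so the next rule applies.
Among Mendoza and Tanaka, alphabetically by surname: Mendoza before Tanaka.
Beaumont, Nakamura, Obi and Baptiste are each not shift-lead qualified, so the next rule applies.
Among Beaumont, Nakamura, Obi and Baptiste, by classification seniority date (later first): Beaumont, Nakamura and Obi (2001-04-12) before Baptiste (1995-01-23).
Among Beaumont, Nakamura and Obi, alphabetically by surname: Beaumont before Nakamura before Obi.
Order: Okafor, Mendoza, Tanaka, Petrov, Beaumont, Nakamura, Obi, Baptiste. So position 5.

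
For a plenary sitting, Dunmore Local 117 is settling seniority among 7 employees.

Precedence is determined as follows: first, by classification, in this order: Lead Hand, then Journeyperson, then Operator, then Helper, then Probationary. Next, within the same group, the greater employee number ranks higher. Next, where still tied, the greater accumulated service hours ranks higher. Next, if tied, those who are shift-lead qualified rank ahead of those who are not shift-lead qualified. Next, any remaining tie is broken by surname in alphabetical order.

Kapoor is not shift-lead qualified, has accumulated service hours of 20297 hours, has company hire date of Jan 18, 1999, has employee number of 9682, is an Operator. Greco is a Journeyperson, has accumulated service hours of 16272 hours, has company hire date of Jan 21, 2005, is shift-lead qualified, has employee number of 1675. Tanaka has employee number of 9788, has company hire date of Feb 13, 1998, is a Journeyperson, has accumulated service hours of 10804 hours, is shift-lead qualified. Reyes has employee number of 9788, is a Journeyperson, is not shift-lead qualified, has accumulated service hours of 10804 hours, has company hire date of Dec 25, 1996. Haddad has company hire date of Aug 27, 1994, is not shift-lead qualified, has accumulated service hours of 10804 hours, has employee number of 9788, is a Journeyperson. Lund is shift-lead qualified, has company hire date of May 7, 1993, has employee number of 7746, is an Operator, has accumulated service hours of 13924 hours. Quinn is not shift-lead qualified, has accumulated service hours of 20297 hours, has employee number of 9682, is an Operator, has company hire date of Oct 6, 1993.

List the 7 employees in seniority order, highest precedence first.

Tanaka, Haddad, Reyes, Greco, Kapoor, Quinn, Lund

By classification: Tanaka, Haddad, Reyes and Greco (Journeyperson); then Kapoor, Quinn and Lund (Operator).
Among Tanaka, Haddad, Reyes and Greco, by employee number (higher first): Tanaka, Haddad and Reyes (9788) before Greco (1675).
Tanaka, Haddad and Reyes all have accumulated service hours 10804 hours, so the next rule applies.
Among Tanaka, Haddad and Reyes, shift-lead qualified before not shift-lead qualified: Tanaka (shift-lead qualified) before Haddad and Reyes (not shift-lead qualified).
Among Haddad and Reyes, alphabetically by surname: Haddad before Reyes.
Among Kapoor, Quinn and Lund, by employee number (higher first): Kapoor and Quinn (9682) before Lund (7746).
Kapoor and Quinn both have accumulated service hours 20297 hours, so the next rule applies.
Kapoor and Quinn are each not shift-lead qualified, so the next rule applies.
Among Kapoor and Quinn, alphabetically by surname: Kapoor before Quinn.
Full order: Tanaka, Haddad, Reyes, Greco, Kapoor, Quinn, Lund.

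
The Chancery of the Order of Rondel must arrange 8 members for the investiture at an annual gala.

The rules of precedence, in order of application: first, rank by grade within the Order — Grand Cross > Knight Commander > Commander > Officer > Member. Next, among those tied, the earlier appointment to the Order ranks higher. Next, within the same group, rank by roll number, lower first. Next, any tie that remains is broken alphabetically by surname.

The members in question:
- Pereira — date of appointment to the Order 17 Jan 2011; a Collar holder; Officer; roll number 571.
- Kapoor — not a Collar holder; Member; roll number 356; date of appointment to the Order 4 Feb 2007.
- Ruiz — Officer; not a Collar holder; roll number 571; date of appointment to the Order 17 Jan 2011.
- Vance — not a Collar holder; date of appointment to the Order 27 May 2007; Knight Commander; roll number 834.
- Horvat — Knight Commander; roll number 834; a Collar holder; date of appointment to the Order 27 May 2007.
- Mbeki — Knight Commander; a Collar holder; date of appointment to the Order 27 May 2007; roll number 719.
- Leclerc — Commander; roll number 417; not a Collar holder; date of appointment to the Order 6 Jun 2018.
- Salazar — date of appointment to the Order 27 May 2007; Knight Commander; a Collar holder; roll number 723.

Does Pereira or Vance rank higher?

By grade within the Order: Mbeki, Salazar, Horvat and Vance (Knight Commander); then Leclerc (Commander); then Pereira and Ruiz (Officer); then Kapoor (Member).
Mbeki, Salazar, Horvat and Vance all have date of appointment to the Order 27 May 2007, so the next rule applies.
Among Mbeki, Salazar, Horvat and Vance, by roll number (lower first): Mbeki (719) before Salazar (723) before Horvat and Vance (834).
Among Horvat and Vance, alphabetically by surname: Horvat before Vance.
Pereira and Ruiz both have date of appointment to the Order 17 Jan 2011, so the next rule applies.
Pereira and Ruiz both have roll number 571, so the next rule applies.
Among Pereira and Ruiz, alphabetically by surname: Pereira before Ruiz.
So Vance takes precedence.

Vance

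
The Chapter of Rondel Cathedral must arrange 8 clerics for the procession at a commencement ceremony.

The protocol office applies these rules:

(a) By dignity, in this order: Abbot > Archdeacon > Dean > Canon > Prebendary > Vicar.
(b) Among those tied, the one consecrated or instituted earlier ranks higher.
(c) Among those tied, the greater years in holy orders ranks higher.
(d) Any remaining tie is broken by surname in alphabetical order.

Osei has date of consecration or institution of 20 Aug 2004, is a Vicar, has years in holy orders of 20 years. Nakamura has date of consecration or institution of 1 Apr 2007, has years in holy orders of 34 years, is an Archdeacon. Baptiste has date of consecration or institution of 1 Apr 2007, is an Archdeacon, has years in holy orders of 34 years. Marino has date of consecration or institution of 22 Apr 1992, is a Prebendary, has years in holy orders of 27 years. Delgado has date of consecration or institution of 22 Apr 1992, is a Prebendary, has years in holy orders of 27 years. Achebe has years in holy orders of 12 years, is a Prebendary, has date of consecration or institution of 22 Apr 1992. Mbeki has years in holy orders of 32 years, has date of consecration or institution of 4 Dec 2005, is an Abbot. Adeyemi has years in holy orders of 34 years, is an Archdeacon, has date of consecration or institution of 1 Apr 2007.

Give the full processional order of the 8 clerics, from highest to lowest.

By dignity: Mbeki (Abbot); then Adeyemi, Baptiste and Nakamura (Archdeacon); then Delgado, Marino and Achebe (Prebendary); then Osei (Vicar).
Adeyemi, Baptiste and Nakamura all have date of consecration or institution 1 Apr 2007, so the next rule applies.
Adeyemi, Baptiste and Nakamura all have years in holy orders 34 years, so the next rule applies.
Among Adeyemi, Baptiste and Nakamura, alphabetically by surname: Adeyemi before Baptiste before Nakamura.
Delgado, Marino and Achebe all have date of consecration or institution 22 Apr 1992, so the next rule applies.
Among Delgado, Marino and Achebe, by years in holy orders (higher first): Delgado and Marino (27 years) before Achebe (12 years).
Among Delgado and Marino, alphabetically by surname: Delgado before Marino.
Full order: Mbeki, Adeyemi, Baptiste, Nakamura, Delgado, Marino, Achebe, Osei.

Mbeki, Adeyemi, Baptiste, Nakamura, Delgado, Marino, Achebe, Osei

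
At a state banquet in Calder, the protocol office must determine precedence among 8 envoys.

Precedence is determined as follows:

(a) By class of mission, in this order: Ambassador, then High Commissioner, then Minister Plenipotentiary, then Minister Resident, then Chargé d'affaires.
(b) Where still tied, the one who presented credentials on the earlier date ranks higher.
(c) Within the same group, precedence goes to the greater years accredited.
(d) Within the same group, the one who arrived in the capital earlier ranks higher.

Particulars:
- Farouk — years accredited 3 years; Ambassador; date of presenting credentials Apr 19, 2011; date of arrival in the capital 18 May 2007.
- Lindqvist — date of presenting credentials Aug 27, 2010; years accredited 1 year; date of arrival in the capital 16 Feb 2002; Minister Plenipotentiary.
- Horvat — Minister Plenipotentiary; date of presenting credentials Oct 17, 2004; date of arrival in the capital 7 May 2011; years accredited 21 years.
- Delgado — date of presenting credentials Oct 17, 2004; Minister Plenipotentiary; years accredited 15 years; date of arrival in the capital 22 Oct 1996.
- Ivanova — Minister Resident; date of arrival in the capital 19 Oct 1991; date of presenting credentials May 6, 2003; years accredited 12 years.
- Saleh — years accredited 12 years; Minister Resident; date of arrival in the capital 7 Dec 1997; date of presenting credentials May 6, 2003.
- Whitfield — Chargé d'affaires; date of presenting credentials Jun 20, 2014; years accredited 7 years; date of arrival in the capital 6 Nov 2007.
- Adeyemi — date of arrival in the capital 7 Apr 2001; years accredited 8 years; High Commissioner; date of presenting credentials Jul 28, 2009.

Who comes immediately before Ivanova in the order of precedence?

By class of mission: Farouk (Ambassador); then Adeyemi (High Commissioner); then Horvat, Delgado and Lindqvist (Minister Plenipotentiary); then Ivanova and Saleh (Minister Resident); then Whitfield (Chargé d'affaires).
Among Horvat, Delgado and Lindqvist, by date of presenting credentials (earlier first): Horvat and Delgado (Oct 17, 2004) before Lindqvist (Aug 27, 2010).
Among Horvat and Delgado, by years accredited (higher first): Horvat (21 years) before Delgado (15 years).
Ivanova and Saleh both have date of presenting credentials May 6, 2003, so the next rule applies.
Ivanova and Saleh both have years accredited 12 years, so the next rule applies.
Among Ivanova and Saleh, by date of arrival in the capital (earlier first): Ivanova (19 Oct 1991) before Saleh (7 Dec 1997).
Order: Farouk, Adeyemi, Horvat, Delgado, Lindqvist, Ivanova, Saleh, Whitfield.

Lindqvist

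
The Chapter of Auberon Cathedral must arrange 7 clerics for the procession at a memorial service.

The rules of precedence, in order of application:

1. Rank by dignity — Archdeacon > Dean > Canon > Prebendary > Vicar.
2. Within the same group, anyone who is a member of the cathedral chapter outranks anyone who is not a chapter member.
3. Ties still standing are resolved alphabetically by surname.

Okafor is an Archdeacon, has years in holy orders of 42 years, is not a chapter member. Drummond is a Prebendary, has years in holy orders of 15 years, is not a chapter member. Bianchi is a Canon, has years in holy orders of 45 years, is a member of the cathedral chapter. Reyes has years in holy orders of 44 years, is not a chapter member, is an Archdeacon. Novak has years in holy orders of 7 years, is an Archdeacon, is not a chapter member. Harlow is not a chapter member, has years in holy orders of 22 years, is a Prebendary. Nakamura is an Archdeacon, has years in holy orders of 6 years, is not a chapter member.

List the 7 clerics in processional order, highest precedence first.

Nakamura, Novak, Okafor, Reyes, Bianchi, Drummond, Harlow

By dignity: Nakamura, Novak, Okafor and Reyes (Archdeacon); then Bianchi (Canon); then Drummond and Harlow (Prebendary).
Nakamura, Novak, Okafor and Reyes are each not a chapter member, so the next rule applies.
Among Nakamura, Novak, Okafor and Reyes, alphabetically by surname: Nakamura before Novak before Okafor before Reyes.
Drummond and Harlow are each not a chapter member, so the next rule applies.
Among Drummond and Harlow, alphabetically by surname: Drummond before Harlow.
Full order: Nakamura, Novak, Okafor, Reyes, Bianchi, Drummond, Harlow.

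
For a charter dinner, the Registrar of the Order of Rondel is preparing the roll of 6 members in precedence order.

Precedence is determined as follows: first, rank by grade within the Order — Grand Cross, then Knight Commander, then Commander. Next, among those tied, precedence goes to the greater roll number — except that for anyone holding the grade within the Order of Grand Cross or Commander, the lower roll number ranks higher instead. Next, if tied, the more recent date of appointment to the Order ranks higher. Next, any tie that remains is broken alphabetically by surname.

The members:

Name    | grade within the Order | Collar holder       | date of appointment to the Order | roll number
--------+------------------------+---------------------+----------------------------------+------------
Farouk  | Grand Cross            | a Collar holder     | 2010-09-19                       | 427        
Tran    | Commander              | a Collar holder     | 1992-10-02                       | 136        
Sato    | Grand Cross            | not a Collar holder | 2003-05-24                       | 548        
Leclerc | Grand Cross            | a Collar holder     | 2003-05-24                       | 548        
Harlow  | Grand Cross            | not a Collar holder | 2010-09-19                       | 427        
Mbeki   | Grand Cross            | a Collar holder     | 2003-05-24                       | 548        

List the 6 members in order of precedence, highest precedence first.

By grade within the Order: Farouk, Harlow, Leclerc, Mbeki and Sato (Grand Cross); then Tran (Commander).
Among Farouk, Harlow, Leclerc, Mbeki and Sato, by roll number (lower first) (reversed rule for this group): Farouk and Harlow (427) before Leclerc, Mbeki and Sato (548).
Farouk and Harlow both have date of appointment to the Order 2010-09-19, so the next rule applies.
Among Farouk and Harlow, alphabetically by surname: Farouk before Harlow.
Leclerc, Mbeki and Sato all have date of appointment to the Order 2003-05-24, so the next rule applies.
Among Leclerc, Mbeki and Sato, alphabetically by surname: Leclerc before Mbeki before Sato.
Full order: Farouk, Harlow, Leclerc, Mbeki, Sato, Tran.

Farouk, Harlow, Leclerc, Mbeki, Sato, Tran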